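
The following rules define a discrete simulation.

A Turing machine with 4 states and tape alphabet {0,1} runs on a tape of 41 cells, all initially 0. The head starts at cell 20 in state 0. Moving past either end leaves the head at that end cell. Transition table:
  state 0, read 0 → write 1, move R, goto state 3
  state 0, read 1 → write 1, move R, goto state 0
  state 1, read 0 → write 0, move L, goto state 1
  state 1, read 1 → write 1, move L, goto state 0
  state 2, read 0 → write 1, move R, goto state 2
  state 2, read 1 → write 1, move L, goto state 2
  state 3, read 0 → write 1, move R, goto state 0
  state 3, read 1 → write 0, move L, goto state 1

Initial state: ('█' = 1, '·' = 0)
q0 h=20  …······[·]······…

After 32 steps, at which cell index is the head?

t=0: q0 h=20  …······[·]······…
t=1: q3 h=21  …·····█[·]······…
t=2: q0 h=22  …····██[·]······…
t=3: q3 h=23  …···███[·]······…
t=4: q0 h=24  …··████[·]······…
t=5: q3 h=25  …·█████[·]······…
t=6: q0 h=26  …██████[·]······…
t=7: q3 h=27  …██████[·]······…
t=8: q0 h=28  …██████[·]······…
t=9: q3 h=29  …██████[·]······…
t=10: q0 h=30  …██████[·]······…
t=11: q3 h=31  …██████[·]······…
t=12: q0 h=32  …██████[·]······…
t=13: q3 h=33  …██████[·]······…
t=14: q0 h=34  …██████[·]······|
t=15: q3 h=35  …██████[·]·····|
t=16: q0 h=36  …██████[·]····|
t=17: q3 h=37  …██████[·]···|
t=18: q0 h=38  …██████[·]··|
t=19: q3 h=39  …██████[·]·|
t=20: q0 h=40  …██████[·]|
t=21: q3 h=40  …██████[█]|
t=22: q1 h=39  …██████[█]·|
t=23: q0 h=38  …██████[█]█·|
t=24: q0 h=39  …██████[█]·|
t=25: q0 h=40  …██████[·]|
t=26: q3 h=40  …██████[█]|
t=27: q1 h=39  …██████[█]·|
t=28: q0 h=38  …██████[█]█·|
t=29: q0 h=39  …██████[█]·|
t=30: q0 h=40  …██████[·]|
t=31: q3 h=40  …██████[█]|
t=32: q1 h=39  …██████[█]·|

39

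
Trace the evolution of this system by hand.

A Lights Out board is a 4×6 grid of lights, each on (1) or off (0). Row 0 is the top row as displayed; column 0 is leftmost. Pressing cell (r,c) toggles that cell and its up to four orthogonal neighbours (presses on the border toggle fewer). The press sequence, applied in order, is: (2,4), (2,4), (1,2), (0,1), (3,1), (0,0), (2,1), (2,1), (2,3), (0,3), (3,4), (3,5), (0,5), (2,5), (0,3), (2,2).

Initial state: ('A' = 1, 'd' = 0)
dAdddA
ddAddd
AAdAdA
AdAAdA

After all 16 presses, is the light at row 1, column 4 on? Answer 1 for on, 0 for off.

[0] dAdddA
ddAddd
AAdAdA
AdAAdA
[1] dAdddA
ddAdAd
AAddAd
AdAAAA
[2] dAdddA
ddAddd
AAdAdA
AdAAdA
[3] dAAddA
dAdAdd
AAAAdA
AdAAdA
[4] AddddA
dddAdd
AAAAdA
AdAAdA
[5] AddddA
dddAdd
AdAAdA
dAdAdA
[6] dAdddA
AddAdd
AdAAdA
dAdAdA
[7] dAdddA
AAdAdd
dAdAdA
dddAdA
[8] dAdddA
AddAdd
AdAAdA
dAdAdA
[9] dAdddA
Addddd
AdddAA
dAdddA
[10] dAAAAA
AddAdd
AdddAA
dAdddA
[11] dAAAAA
AddAdd
AddddA
dAdAAd
[12] dAAAAA
AddAdd
Addddd
dAdAdA
[13] dAAAdd
AddAdA
Addddd
dAdAdA
[14] dAAAdd
AddAdd
AdddAA
dAdAdd
[15] dAddAd
Addddd
AdddAA
dAdAdd
[16] dAddAd
AdAddd
AAAAAA
dAAAdd

0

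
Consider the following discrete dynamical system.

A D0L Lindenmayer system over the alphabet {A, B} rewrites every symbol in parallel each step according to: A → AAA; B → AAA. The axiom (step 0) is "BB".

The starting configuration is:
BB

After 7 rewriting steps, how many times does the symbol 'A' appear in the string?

4374

gen 0: BB
gen 1: AAAAAA
gen 2: AAAAAAAAAAAAAAAAAA
gen 3: AAAAAAAAAAAAAAAAAAAAAAAAAAAAAAAAAAAAAAAAAAAAAAAAAAAAAA
gen 4: AAAAAAAAAAAAAAAAAAAAAAAAAAAAAAAAAAAAAAAAAAAAAAAAAAAAAAAAAA…AAAAAAAAAAAAAAAAAAAAAAAAAAAAAAAAAAAAAAAAAAAAAAAAAAAAAAAAAA  (len 162)
gen 5: AAAAAAAAAAAAAAAAAAAAAAAAAAAAAAAAAAAAAAAAAAAAAAAAAAAAAAAAAA…AAAAAAAAAAAAAAAAAAAAAAAAAAAAAAAAAAAAAAAAAAAAAAAAAAAAAAAAAA  (len 486)
gen 6: AAAAAAAAAAAAAAAAAAAAAAAAAAAAAAAAAAAAAAAAAAAAAAAAAAAAAAAAAA…AAAAAAAAAAAAAAAAAAAAAAAAAAAAAAAAAAAAAAAAAAAAAAAAAAAAAAAAAA  (len 1458)
gen 7: AAAAAAAAAAAAAAAAAAAAAAAAAAAAAAAAAAAAAAAAAAAAAAAAAAAAAAAAAA…AAAAAAAAAAAAAAAAAAAAAAAAAAAAAAAAAAAAAAAAAAAAAAAAAAAAAAAAAA  (len 4374)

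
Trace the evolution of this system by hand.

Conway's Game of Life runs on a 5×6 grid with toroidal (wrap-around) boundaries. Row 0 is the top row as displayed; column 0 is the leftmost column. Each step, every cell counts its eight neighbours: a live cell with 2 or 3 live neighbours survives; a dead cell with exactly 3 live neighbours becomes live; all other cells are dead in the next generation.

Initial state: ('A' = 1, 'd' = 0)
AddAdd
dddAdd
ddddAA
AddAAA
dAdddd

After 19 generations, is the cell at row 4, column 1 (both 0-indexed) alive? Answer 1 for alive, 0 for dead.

0

gen 0: AddAdd
dddAdd
ddddAA
AddAAA
dAdddd
gen 1: ddAddd
dddAdA
Addddd
AddAdd
dAAAdd
gen 2: dAddAd
dddddd
AdddAA
AddAdd
dAdAdd
gen 3: ddAddd
AdddAd
AdddAA
AAAAdd
AAdAAd
gen 4: AdAdAd
AAdAAd
ddAdAd
dddddd
AdddAA
gen 5: ddAddd
AdddAd
dAAdAA
dddAAd
AAdAAd
gen 6: AdAdAd
AdAdAd
AAAddd
dddddd
dAddAA
gen 7: AdAdAd
AdAddd
AdAAdA
ddAddA
AAdAAA
gen 8: ddAdAd
AdAdAd
AdAAAA
dddddd
dddddd
gen 9: dAdddA
AdAddd
AdAdAd
dddAAA
dddddd
gen 10: AAdddd
AdAAdd
AdAdAd
dddAAA
AddddA
gen 11: ddAddd
AdAAdd
AdAddd
dAdAdd
dAdddd
gen 12: ddAAdd
ddAAdd
Addddd
AAdddd
dAdddd
gen 13: dAdAdd
dAAAdd
AdAddd
AAdddd
AAdddd
gen 14: dddAdd
AddAdd
AddAdd
ddAddA
dddddd
gen 15: dddddd
ddAAAd
AAAAAA
dddddd
dddddd
gen 16: dddAdd
Addddd
AAdddA
AAAAAA
dddddd
gen 17: dddddd
AAdddA
dddAdd
ddAAAd
AAdddA
gen 18: dddddd
Addddd
AAdAdA
AAAAAA
AAAAAA
gen 19: ddAAAd
AAdddA
dddAdd
dddddd
dddddd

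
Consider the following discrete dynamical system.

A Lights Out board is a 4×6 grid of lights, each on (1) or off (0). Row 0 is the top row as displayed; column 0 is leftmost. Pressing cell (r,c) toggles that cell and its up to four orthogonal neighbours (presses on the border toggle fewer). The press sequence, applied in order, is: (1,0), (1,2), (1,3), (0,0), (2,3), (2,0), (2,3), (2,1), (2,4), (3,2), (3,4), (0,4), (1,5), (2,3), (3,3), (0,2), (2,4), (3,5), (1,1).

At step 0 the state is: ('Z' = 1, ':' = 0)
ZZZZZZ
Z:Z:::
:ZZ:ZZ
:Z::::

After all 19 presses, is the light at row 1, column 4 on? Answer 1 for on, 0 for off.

0) ZZZZZZ
Z:Z:::
:ZZ:ZZ
:Z::::
1) :ZZZZZ
:ZZ:::
ZZZ:ZZ
:Z::::
2) :Z:ZZZ
:::Z::
ZZ::ZZ
:Z::::
3) :Z::ZZ
::Z:Z:
ZZ:ZZZ
:Z::::
4) Z:::ZZ
Z:Z:Z:
ZZ:ZZZ
:Z::::
5) Z:::ZZ
Z:ZZZ:
ZZZ::Z
:Z:Z::
6) Z:::ZZ
::ZZZ:
::Z::Z
ZZ:Z::
7) Z:::ZZ
::Z:Z:
:::ZZZ
ZZ::::
8) Z:::ZZ
:ZZ:Z:
ZZZZZZ
Z:::::
9) Z:::ZZ
:ZZ:::
ZZZ:::
Z:::Z:
10) Z:::ZZ
:ZZ:::
ZZ::::
ZZZZZ:
11) Z:::ZZ
:ZZ:::
ZZ::Z:
ZZZ::Z
12) Z::Z::
:ZZ:Z:
ZZ::Z:
ZZZ::Z
13) Z::Z:Z
:ZZ::Z
ZZ::ZZ
ZZZ::Z
14) Z::Z:Z
:ZZZ:Z
ZZZZ:Z
ZZZZ:Z
15) Z::Z:Z
:ZZZ:Z
ZZZ::Z
ZZ::ZZ
16) ZZZ::Z
:Z:Z:Z
ZZZ::Z
ZZ::ZZ
17) ZZZ::Z
:Z:ZZZ
ZZZZZ:
ZZ:::Z
18) ZZZ::Z
:Z:ZZZ
ZZZZZZ
ZZ::Z:
19) Z:Z::Z
Z:ZZZZ
Z:ZZZZ
ZZ::Z:

1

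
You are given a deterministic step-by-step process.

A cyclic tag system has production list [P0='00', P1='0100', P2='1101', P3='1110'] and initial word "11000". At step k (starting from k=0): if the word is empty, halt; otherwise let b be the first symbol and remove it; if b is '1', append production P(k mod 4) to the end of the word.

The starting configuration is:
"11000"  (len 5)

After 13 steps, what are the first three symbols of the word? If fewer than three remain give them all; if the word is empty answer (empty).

k=0  "11000"  (len 5)
k=1  "100000"  (len 6)
k=2  "000000100"  (len 9)
k=3  "00000100"  (len 8)
k=4  "0000100"  (len 7)
k=5  "000100"  (len 6)
k=6  "00100"  (len 5)
k=7  "0100"  (len 4)
k=8  "100"  (len 3)
k=9  "0000"  (len 4)
k=10  "000"  (len 3)
k=11  "00"  (len 2)
k=12  "0"  (len 1)
k=13  (halted — word empty)

(empty)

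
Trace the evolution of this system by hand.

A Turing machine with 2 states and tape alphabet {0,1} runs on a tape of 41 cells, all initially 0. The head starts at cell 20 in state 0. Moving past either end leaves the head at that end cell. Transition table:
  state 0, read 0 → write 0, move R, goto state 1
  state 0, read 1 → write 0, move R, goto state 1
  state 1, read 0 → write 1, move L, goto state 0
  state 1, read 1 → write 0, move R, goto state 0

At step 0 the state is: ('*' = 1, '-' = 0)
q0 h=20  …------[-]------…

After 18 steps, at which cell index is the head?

28

k=0  q0 h=20  …------[-]------…
k=1  q1 h=21  …------[-]------…
k=2  q0 h=20  …------[-]*-----…
k=3  q1 h=21  …------[*]------…
k=4  q0 h=22  …------[-]------…
k=5  q1 h=23  …------[-]------…
k=6  q0 h=22  …------[-]*-----…
k=7  q1 h=23  …------[*]------…
k=8  q0 h=24  …------[-]------…
k=9  q1 h=25  …------[-]------…
k=10  q0 h=24  …------[-]*-----…
k=11  q1 h=25  …------[*]------…
k=12  q0 h=26  …------[-]------…
k=13  q1 h=27  …------[-]------…
k=14  q0 h=26  …------[-]*-----…
k=15  q1 h=27  …------[*]------…
k=16  q0 h=28  …------[-]------…
k=17  q1 h=29  …------[-]------…
k=18  q0 h=28  …------[-]*-----…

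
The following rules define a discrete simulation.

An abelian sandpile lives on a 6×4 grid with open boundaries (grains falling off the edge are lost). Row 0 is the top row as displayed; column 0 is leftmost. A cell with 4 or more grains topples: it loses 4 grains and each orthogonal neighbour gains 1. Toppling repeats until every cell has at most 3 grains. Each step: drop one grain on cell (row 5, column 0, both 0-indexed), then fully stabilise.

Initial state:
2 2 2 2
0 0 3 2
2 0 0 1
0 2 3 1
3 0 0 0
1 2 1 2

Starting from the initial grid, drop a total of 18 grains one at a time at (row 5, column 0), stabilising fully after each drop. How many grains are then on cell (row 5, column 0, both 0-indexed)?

2

step 0: 2 2 2 2
0 0 3 2
2 0 0 1
0 2 3 1
3 0 0 0
1 2 1 2
step 1: 2 2 2 2
0 0 3 2
2 0 0 1
0 2 3 1
3 0 0 0
2 2 1 2
step 2: 2 2 2 2
0 0 3 2
2 0 0 1
0 2 3 1
3 0 0 0
3 2 1 2
step 3: 2 2 2 2
0 0 3 2
2 0 0 1
1 2 3 1
0 1 0 0
1 3 1 2
step 4: 2 2 2 2
0 0 3 2
2 0 0 1
1 2 3 1
0 1 0 0
2 3 1 2
step 5: 2 2 2 2
0 0 3 2
2 0 0 1
1 2 3 1
0 1 0 0
3 3 1 2
step 6: 2 2 2 2
0 0 3 2
2 0 0 1
1 2 3 1
1 2 0 0
1 0 2 2
step 7: 2 2 2 2
0 0 3 2
2 0 0 1
1 2 3 1
1 2 0 0
2 0 2 2
step 8: 2 2 2 2
0 0 3 2
2 0 0 1
1 2 3 1
1 2 0 0
3 0 2 2
step 9: 2 2 2 2
0 0 3 2
2 0 0 1
1 2 3 1
2 2 0 0
0 1 2 2
step 10: 2 2 2 2
0 0 3 2
2 0 0 1
1 2 3 1
2 2 0 0
1 1 2 2
step 11: 2 2 2 2
0 0 3 2
2 0 0 1
1 2 3 1
2 2 0 0
2 1 2 2
step 12: 2 2 2 2
0 0 3 2
2 0 0 1
1 2 3 1
2 2 0 0
3 1 2 2
step 13: 2 2 2 2
0 0 3 2
2 0 0 1
1 2 3 1
3 2 0 0
0 2 2 2
step 14: 2 2 2 2
0 0 3 2
2 0 0 1
1 2 3 1
3 2 0 0
1 2 2 2
step 15: 2 2 2 2
0 0 3 2
2 0 0 1
1 2 3 1
3 2 0 0
2 2 2 2
step 16: 2 2 2 2
0 0 3 2
2 0 0 1
1 2 3 1
3 2 0 0
3 2 2 2
step 17: 2 2 2 2
0 0 3 2
2 0 0 1
2 2 3 1
0 3 0 0
1 3 2 2
step 18: 2 2 2 2
0 0 3 2
2 0 0 1
2 2 3 1
0 3 0 0
2 3 2 2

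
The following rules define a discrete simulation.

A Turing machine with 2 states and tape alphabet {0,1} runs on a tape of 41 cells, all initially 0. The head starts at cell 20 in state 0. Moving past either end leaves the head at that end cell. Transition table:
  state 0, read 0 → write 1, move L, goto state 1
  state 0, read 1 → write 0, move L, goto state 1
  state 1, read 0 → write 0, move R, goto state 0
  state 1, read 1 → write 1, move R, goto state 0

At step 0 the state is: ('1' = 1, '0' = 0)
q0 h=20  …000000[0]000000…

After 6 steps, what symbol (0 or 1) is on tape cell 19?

0

step 0: q0 h=20  …000000[0]000000…
step 1: q1 h=19  …000000[0]100000…
step 2: q0 h=20  …000000[1]000000…
step 3: q1 h=19  …000000[0]000000…
step 4: q0 h=20  …000000[0]000000…
step 5: q1 h=19  …000000[0]100000…
step 6: q0 h=20  …000000[1]000000…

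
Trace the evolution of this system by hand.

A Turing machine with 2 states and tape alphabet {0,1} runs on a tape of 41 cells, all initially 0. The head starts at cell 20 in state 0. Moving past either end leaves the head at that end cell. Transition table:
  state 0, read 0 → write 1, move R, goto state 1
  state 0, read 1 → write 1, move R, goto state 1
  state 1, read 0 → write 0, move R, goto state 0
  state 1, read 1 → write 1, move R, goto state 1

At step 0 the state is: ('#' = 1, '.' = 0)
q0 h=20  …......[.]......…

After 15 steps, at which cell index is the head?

35

0) q0 h=20  …......[.]......…
1) q1 h=21  ….....#[.]......…
2) q0 h=22  …....#.[.]......…
3) q1 h=23  …...#.#[.]......…
4) q0 h=24  …..#.#.[.]......…
5) q1 h=25  ….#.#.#[.]......…
6) q0 h=26  …#.#.#.[.]......…
7) q1 h=27  ….#.#.#[.]......…
8) q0 h=28  …#.#.#.[.]......…
9) q1 h=29  ….#.#.#[.]......…
10) q0 h=30  …#.#.#.[.]......…
11) q1 h=31  ….#.#.#[.]......…
12) q0 h=32  …#.#.#.[.]......…
13) q1 h=33  ….#.#.#[.]......…
14) q0 h=34  …#.#.#.[.]......|
15) q1 h=35  ….#.#.#[.].....|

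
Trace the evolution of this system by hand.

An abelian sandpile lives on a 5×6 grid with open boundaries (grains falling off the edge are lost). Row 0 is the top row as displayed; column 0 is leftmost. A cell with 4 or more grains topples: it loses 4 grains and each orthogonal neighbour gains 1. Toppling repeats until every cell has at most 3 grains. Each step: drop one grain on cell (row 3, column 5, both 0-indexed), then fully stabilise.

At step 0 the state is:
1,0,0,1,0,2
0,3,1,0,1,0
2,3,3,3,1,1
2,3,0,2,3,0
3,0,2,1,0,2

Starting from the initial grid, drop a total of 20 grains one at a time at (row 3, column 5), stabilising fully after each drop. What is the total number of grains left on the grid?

47

0) 1,0,0,1,0,2
0,3,1,0,1,0
2,3,3,3,1,1
2,3,0,2,3,0
3,0,2,1,0,2
1) 1,0,0,1,0,2
0,3,1,0,1,0
2,3,3,3,1,1
2,3,0,2,3,1
3,0,2,1,0,2
2) 1,0,0,1,0,2
0,3,1,0,1,0
2,3,3,3,1,1
2,3,0,2,3,2
3,0,2,1,0,2
3) 1,0,0,1,0,2
0,3,1,0,1,0
2,3,3,3,1,1
2,3,0,2,3,3
3,0,2,1,0,2
4) 1,0,0,1,0,2
0,3,1,0,1,0
2,3,3,3,2,2
2,3,0,3,0,1
3,0,2,1,1,3
5) 1,0,0,1,0,2
0,3,1,0,1,0
2,3,3,3,2,2
2,3,0,3,0,2
3,0,2,1,1,3
6) 1,0,0,1,0,2
0,3,1,0,1,0
2,3,3,3,2,2
2,3,0,3,0,3
3,0,2,1,1,3
7) 1,0,0,1,0,2
0,3,1,0,1,0
2,3,3,3,2,3
2,3,0,3,1,1
3,0,2,1,2,0
8) 1,0,0,1,0,2
0,3,1,0,1,0
2,3,3,3,2,3
2,3,0,3,1,2
3,0,2,1,2,0
9) 1,0,0,1,0,2
0,3,1,0,1,0
2,3,3,3,2,3
2,3,0,3,1,3
3,0,2,1,2,0
10) 1,0,0,1,0,2
0,3,1,0,1,1
2,3,3,3,3,0
2,3,0,3,2,1
3,0,2,1,2,1
11) 1,0,0,1,0,2
0,3,1,0,1,1
2,3,3,3,3,0
2,3,0,3,2,2
3,0,2,1,2,1
12) 1,0,0,1,0,2
0,3,1,0,1,1
2,3,3,3,3,0
2,3,0,3,2,3
3,0,2,1,2,1
13) 1,0,0,1,0,2
0,3,1,0,1,1
2,3,3,3,3,1
2,3,0,3,3,0
3,0,2,1,2,2
14) 1,0,0,1,0,2
0,3,1,0,1,1
2,3,3,3,3,1
2,3,0,3,3,1
3,0,2,1,2,2
15) 1,0,0,1,0,2
0,3,1,0,1,1
2,3,3,3,3,1
2,3,0,3,3,2
3,0,2,1,2,2
16) 1,0,0,1,0,2
0,3,1,0,1,1
2,3,3,3,3,1
2,3,0,3,3,3
3,0,2,1,2,2
17) 1,1,0,1,0,2
1,0,3,1,2,1
3,2,1,2,1,3
3,0,3,1,2,1
3,1,2,2,3,3
18) 1,1,0,1,0,2
1,0,3,1,2,1
3,2,1,2,1,3
3,0,3,1,2,2
3,1,2,2,3,3
19) 1,1,0,1,0,2
1,0,3,1,2,1
3,2,1,2,1,3
3,0,3,1,2,3
3,1,2,2,3,3
20) 1,1,0,1,0,2
1,0,3,1,2,2
3,2,1,2,3,0
3,0,3,2,0,3
3,1,2,3,1,1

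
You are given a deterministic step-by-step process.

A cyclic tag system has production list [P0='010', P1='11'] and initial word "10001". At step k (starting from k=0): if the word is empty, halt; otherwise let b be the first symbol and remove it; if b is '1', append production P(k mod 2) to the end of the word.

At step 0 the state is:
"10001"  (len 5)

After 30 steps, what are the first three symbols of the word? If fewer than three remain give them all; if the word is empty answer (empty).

0) "10001"  (len 5)
1) "0001010"  (len 7)
2) "001010"  (len 6)
3) "01010"  (len 5)
4) "1010"  (len 4)
5) "010010"  (len 6)
6) "10010"  (len 5)
7) "0010010"  (len 7)
8) "010010"  (len 6)
9) "10010"  (len 5)
10) "001011"  (len 6)
11) "01011"  (len 5)
12) "1011"  (len 4)
13) "011010"  (len 6)
14) "11010"  (len 5)
15) "1010010"  (len 7)
16) "01001011"  (len 8)
17) "1001011"  (len 7)
18) "00101111"  (len 8)
19) "0101111"  (len 7)
20) "101111"  (len 6)
21) "01111010"  (len 8)
22) "1111010"  (len 7)
23) "111010010"  (len 9)
24) "1101001011"  (len 10)
25) "101001011010"  (len 12)
26) "0100101101011"  (len 13)
27) "100101101011"  (len 12)
28) "0010110101111"  (len 13)
29) "010110101111"  (len 12)
30) "10110101111"  (len 11)

101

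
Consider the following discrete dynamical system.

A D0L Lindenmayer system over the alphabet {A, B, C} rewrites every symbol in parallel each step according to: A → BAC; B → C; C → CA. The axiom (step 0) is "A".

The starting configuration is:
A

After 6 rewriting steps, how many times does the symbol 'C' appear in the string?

k=0  A
k=1  BAC
k=2  CBACCA
k=3  CACBACCACABAC
k=4  CABACCACBACCACABACCABACCBACCA
k=5  CABACCBACCACABACCACBACCACABACCABACCBACCACABACCBACCACACBACCACABAC
k=6  CABACCBACCACACBACCACABACCABACCBACCACABACCACBACCACABACCABAC…CABACCABACCBACCACACBACCACABACCABACCACBACCACABACCABACCBACCA  (len 141)

64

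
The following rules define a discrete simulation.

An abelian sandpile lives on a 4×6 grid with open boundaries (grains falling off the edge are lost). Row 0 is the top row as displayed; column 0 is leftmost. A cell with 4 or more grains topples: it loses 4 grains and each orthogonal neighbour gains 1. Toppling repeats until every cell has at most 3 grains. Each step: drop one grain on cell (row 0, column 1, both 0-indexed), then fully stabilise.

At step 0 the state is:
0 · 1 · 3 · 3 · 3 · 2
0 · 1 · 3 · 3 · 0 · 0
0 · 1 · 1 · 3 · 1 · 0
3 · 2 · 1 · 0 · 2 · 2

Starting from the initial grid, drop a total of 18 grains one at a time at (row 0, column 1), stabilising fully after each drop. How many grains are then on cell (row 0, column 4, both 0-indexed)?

0) 0 · 1 · 3 · 3 · 3 · 2
0 · 1 · 3 · 3 · 0 · 0
0 · 1 · 1 · 3 · 1 · 0
3 · 2 · 1 · 0 · 2 · 2
1) 0 · 2 · 3 · 3 · 3 · 2
0 · 1 · 3 · 3 · 0 · 0
0 · 1 · 1 · 3 · 1 · 0
3 · 2 · 1 · 0 · 2 · 2
2) 0 · 3 · 3 · 3 · 3 · 2
0 · 1 · 3 · 3 · 0 · 0
0 · 1 · 1 · 3 · 1 · 0
3 · 2 · 1 · 0 · 2 · 2
3) 1 · 1 · 2 · 2 · 0 · 3
0 · 3 · 1 · 2 · 2 · 0
0 · 1 · 3 · 0 · 2 · 0
3 · 2 · 1 · 1 · 2 · 2
4) 1 · 2 · 2 · 2 · 0 · 3
0 · 3 · 1 · 2 · 2 · 0
0 · 1 · 3 · 0 · 2 · 0
3 · 2 · 1 · 1 · 2 · 2
5) 1 · 3 · 2 · 2 · 0 · 3
0 · 3 · 1 · 2 · 2 · 0
0 · 1 · 3 · 0 · 2 · 0
3 · 2 · 1 · 1 · 2 · 2
6) 2 · 1 · 3 · 2 · 0 · 3
1 · 0 · 2 · 2 · 2 · 0
0 · 2 · 3 · 0 · 2 · 0
3 · 2 · 1 · 1 · 2 · 2
7) 2 · 2 · 3 · 2 · 0 · 3
1 · 0 · 2 · 2 · 2 · 0
0 · 2 · 3 · 0 · 2 · 0
3 · 2 · 1 · 1 · 2 · 2
8) 2 · 3 · 3 · 2 · 0 · 3
1 · 0 · 2 · 2 · 2 · 0
0 · 2 · 3 · 0 · 2 · 0
3 · 2 · 1 · 1 · 2 · 2
9) 3 · 1 · 0 · 3 · 0 · 3
1 · 1 · 3 · 2 · 2 · 0
0 · 2 · 3 · 0 · 2 · 0
3 · 2 · 1 · 1 · 2 · 2
10) 3 · 2 · 0 · 3 · 0 · 3
1 · 1 · 3 · 2 · 2 · 0
0 · 2 · 3 · 0 · 2 · 0
3 · 2 · 1 · 1 · 2 · 2
11) 3 · 3 · 0 · 3 · 0 · 3
1 · 1 · 3 · 2 · 2 · 0
0 · 2 · 3 · 0 · 2 · 0
3 · 2 · 1 · 1 · 2 · 2
12) 0 · 1 · 1 · 3 · 0 · 3
2 · 2 · 3 · 2 · 2 · 0
0 · 2 · 3 · 0 · 2 · 0
3 · 2 · 1 · 1 · 2 · 2
13) 0 · 2 · 1 · 3 · 0 · 3
2 · 2 · 3 · 2 · 2 · 0
0 · 2 · 3 · 0 · 2 · 0
3 · 2 · 1 · 1 · 2 · 2
14) 0 · 3 · 1 · 3 · 0 · 3
2 · 2 · 3 · 2 · 2 · 0
0 · 2 · 3 · 0 · 2 · 0
3 · 2 · 1 · 1 · 2 · 2
15) 1 · 0 · 2 · 3 · 0 · 3
2 · 3 · 3 · 2 · 2 · 0
0 · 2 · 3 · 0 · 2 · 0
3 · 2 · 1 · 1 · 2 · 2
16) 1 · 1 · 2 · 3 · 0 · 3
2 · 3 · 3 · 2 · 2 · 0
0 · 2 · 3 · 0 · 2 · 0
3 · 2 · 1 · 1 · 2 · 2
17) 1 · 2 · 2 · 3 · 0 · 3
2 · 3 · 3 · 2 · 2 · 0
0 · 2 · 3 · 0 · 2 · 0
3 · 2 · 1 · 1 · 2 · 2
18) 1 · 3 · 2 · 3 · 0 · 3
2 · 3 · 3 · 2 · 2 · 0
0 · 2 · 3 · 0 · 2 · 0
3 · 2 · 1 · 1 · 2 · 2

0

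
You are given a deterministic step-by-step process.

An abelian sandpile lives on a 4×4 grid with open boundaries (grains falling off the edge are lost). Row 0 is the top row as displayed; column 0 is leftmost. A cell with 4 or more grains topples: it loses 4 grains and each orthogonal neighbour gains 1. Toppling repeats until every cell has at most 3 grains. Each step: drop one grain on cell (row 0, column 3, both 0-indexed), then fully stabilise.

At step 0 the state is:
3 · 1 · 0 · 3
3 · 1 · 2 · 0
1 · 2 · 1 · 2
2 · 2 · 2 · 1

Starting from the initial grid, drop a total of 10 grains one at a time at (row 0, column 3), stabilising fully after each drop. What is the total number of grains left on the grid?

k=0  3 · 1 · 0 · 3
3 · 1 · 2 · 0
1 · 2 · 1 · 2
2 · 2 · 2 · 1
k=1  3 · 1 · 1 · 0
3 · 1 · 2 · 1
1 · 2 · 1 · 2
2 · 2 · 2 · 1
k=2  3 · 1 · 1 · 1
3 · 1 · 2 · 1
1 · 2 · 1 · 2
2 · 2 · 2 · 1
k=3  3 · 1 · 1 · 2
3 · 1 · 2 · 1
1 · 2 · 1 · 2
2 · 2 · 2 · 1
k=4  3 · 1 · 1 · 3
3 · 1 · 2 · 1
1 · 2 · 1 · 2
2 · 2 · 2 · 1
k=5  3 · 1 · 2 · 0
3 · 1 · 2 · 2
1 · 2 · 1 · 2
2 · 2 · 2 · 1
k=6  3 · 1 · 2 · 1
3 · 1 · 2 · 2
1 · 2 · 1 · 2
2 · 2 · 2 · 1
k=7  3 · 1 · 2 · 2
3 · 1 · 2 · 2
1 · 2 · 1 · 2
2 · 2 · 2 · 1
k=8  3 · 1 · 2 · 3
3 · 1 · 2 · 2
1 · 2 · 1 · 2
2 · 2 · 2 · 1
k=9  3 · 1 · 3 · 0
3 · 1 · 2 · 3
1 · 2 · 1 · 2
2 · 2 · 2 · 1
k=10  3 · 1 · 3 · 1
3 · 1 · 2 · 3
1 · 2 · 1 · 2
2 · 2 · 2 · 1

30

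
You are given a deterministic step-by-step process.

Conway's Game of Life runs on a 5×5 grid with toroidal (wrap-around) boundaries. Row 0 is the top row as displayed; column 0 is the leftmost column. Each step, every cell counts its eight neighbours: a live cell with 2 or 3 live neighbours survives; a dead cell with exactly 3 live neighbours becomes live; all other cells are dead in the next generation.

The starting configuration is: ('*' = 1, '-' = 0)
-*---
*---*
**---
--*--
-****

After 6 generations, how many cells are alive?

t=0: -*---
*---*
**---
--*--
-****
t=1: -*---
----*
**--*
----*
**-*-
t=2: -**-*
-*--*
---**
--**-
***-*
t=3: ----*
-*--*
*---*
-----
----*
t=4: ---**
---**
*---*
*---*
-----
t=5: ---**
-----
-----
*---*
*--*-
t=6: ---**
-----
-----
*---*
*--*-

6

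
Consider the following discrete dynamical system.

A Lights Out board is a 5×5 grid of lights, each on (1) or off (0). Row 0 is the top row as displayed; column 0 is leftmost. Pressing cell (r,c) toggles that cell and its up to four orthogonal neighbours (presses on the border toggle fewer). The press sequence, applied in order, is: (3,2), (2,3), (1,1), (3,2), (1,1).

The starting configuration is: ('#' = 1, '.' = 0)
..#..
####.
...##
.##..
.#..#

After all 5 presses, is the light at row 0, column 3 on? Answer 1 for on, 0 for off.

0

[0] ..#..
####.
...##
.##..
.#..#
[1] ..#..
####.
..###
...#.
.##.#
[2] ..#..
###..
.....
.....
.##.#
[3] .##..
.....
.#...
.....
.##.#
[4] .##..
.....
.##..
.###.
.#..#
[5] ..#..
###..
..#..
.###.
.#..#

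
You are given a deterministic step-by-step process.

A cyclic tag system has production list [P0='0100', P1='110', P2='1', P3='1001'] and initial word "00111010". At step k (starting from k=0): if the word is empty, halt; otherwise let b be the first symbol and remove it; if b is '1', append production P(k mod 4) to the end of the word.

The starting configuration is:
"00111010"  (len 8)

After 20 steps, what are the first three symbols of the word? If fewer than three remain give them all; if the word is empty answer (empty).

001

k=0  "00111010"  (len 8)
k=1  "0111010"  (len 7)
k=2  "111010"  (len 6)
k=3  "110101"  (len 6)
k=4  "101011001"  (len 9)
k=5  "010110010100"  (len 12)
k=6  "10110010100"  (len 11)
k=7  "01100101001"  (len 11)
k=8  "1100101001"  (len 10)
k=9  "1001010010100"  (len 13)
k=10  "001010010100110"  (len 15)
k=11  "01010010100110"  (len 14)
k=12  "1010010100110"  (len 13)
k=13  "0100101001100100"  (len 16)
k=14  "100101001100100"  (len 15)
k=15  "001010011001001"  (len 15)
k=16  "01010011001001"  (len 14)
k=17  "1010011001001"  (len 13)
k=18  "010011001001110"  (len 15)
k=19  "10011001001110"  (len 14)
k=20  "00110010011101001"  (len 17)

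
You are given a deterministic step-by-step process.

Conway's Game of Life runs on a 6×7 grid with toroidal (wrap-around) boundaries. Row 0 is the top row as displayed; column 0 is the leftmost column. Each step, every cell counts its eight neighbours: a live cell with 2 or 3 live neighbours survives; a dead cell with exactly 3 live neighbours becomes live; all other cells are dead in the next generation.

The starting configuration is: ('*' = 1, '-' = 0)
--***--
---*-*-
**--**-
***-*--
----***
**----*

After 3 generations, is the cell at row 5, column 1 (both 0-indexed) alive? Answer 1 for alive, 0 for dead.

k=0  --***--
---*-*-
**--**-
***-*--
----***
**----*
k=1  *******
-*---**
*----*-
--*----
--***--
***---*
k=2  ---**--
---*---
**---*-
-**-*--
*------
-------
k=3  ---**--
--**---
**-**--
--*---*
-*-----
-------

0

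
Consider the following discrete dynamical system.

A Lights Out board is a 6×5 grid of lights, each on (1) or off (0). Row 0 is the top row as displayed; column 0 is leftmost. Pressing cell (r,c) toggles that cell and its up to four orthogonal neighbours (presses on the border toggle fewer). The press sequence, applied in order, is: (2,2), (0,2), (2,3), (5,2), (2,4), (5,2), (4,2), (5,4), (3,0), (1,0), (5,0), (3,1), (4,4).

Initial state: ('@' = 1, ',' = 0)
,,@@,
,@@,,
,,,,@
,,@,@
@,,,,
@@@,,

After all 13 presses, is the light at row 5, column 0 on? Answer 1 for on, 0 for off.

0

k=0  ,,@@,
,@@,,
,,,,@
,,@,@
@,,,,
@@@,,
k=1  ,,@@,
,@,,,
,@@@@
,,,,@
@,,,,
@@@,,
k=2  ,@,,,
,@@,,
,@@@@
,,,,@
@,,,,
@@@,,
k=3  ,@,,,
,@@@,
,@,,,
,,,@@
@,,,,
@@@,,
k=4  ,@,,,
,@@@,
,@,,,
,,,@@
@,@,,
@,,@,
k=5  ,@,,,
,@@@@
,@,@@
,,,@,
@,@,,
@,,@,
k=6  ,@,,,
,@@@@
,@,@@
,,,@,
@,,,,
@@@,,
k=7  ,@,,,
,@@@@
,@,@@
,,@@,
@@@@,
@@,,,
k=8  ,@,,,
,@@@@
,@,@@
,,@@,
@@@@@
@@,@@
k=9  ,@,,,
,@@@@
@@,@@
@@@@,
,@@@@
@@,@@
k=10  @@,,,
@,@@@
,@,@@
@@@@,
,@@@@
@@,@@
k=11  @@,,,
@,@@@
,@,@@
@@@@,
@@@@@
,,,@@
k=12  @@,,,
@,@@@
,,,@@
,,,@,
@,@@@
,,,@@
k=13  @@,,,
@,@@@
,,,@@
,,,@@
@,@,,
,,,@,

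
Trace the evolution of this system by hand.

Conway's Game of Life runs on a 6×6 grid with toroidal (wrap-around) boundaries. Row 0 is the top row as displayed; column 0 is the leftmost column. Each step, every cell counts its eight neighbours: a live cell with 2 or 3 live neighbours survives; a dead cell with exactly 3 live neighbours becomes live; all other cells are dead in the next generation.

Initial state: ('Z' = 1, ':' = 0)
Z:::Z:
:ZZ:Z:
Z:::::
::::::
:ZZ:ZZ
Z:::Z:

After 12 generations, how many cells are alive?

step 0: Z:::Z:
:ZZ:Z:
Z:::::
::::::
:ZZ:ZZ
Z:::Z:
step 1: Z:::Z:
ZZ:Z::
:Z::::
ZZ:::Z
ZZ:ZZZ
Z:::Z:
step 2: Z::ZZ:
ZZZ::Z
:::::Z
::::::
::ZZ::
::::::
step 3: Z:ZZZ:
:ZZZ::
:Z:::Z
::::::
::::::
::Z:Z:
step 4: ::::ZZ
:::::Z
ZZ::::
::::::
::::::
:ZZ:ZZ
step 5: :::Z::
::::ZZ
Z:::::
::::::
::::::
Z::ZZZ
step 6: Z::Z::
::::ZZ
:::::Z
::::::
::::ZZ
:::ZZZ
step 7: Z::Z::
Z:::ZZ
::::ZZ
::::ZZ
:::Z:Z
Z::Z::
step 8: ZZ:Z::
Z::Z::
:::Z::
Z::Z::
Z::Z:Z
Z:ZZ:Z
step 9: :::Z::
ZZ:ZZ:
::ZZZ:
Z:ZZ:Z
:::Z::
:::Z::
step 10: :::Z::
:Z:::Z
::::::
:Z:::Z
:::Z::
::ZZZ:
step 11: :::Z::
::::::
::::::
::::::
:::Z::
::Z:Z:
step 12: :::Z::
::::::
::::::
::::::
:::Z::
::Z:Z:

4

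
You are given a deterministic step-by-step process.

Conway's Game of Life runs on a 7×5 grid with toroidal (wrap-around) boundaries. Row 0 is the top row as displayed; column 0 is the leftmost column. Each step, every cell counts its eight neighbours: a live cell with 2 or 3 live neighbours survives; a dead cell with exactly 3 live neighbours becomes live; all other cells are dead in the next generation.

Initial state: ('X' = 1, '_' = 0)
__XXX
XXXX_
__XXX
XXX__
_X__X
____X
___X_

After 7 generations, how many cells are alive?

13

t=0: __XXX
XXXX_
__XXX
XXX__
_X__X
____X
___X_
t=1: X____
X____
_____
_____
_XXXX
X__XX
__X__
t=2: _X___
_____
_____
__XX_
_XX__
X____
XX_X_
t=3: XXX__
_____
_____
_XXX_
_XXX_
X___X
XXX_X
t=4: __XXX
_X___
__X__
_X_X_
_____
_____
__X__
t=5: _XXX_
_X___
_XX__
__X__
_____
_____
__X__
t=6: _X_X_
X__X_
_XX__
_XX__
_____
_____
_XXX_
t=7: XX_X_
X__XX
X__X_
_XX__
_____
__X__
_X_X_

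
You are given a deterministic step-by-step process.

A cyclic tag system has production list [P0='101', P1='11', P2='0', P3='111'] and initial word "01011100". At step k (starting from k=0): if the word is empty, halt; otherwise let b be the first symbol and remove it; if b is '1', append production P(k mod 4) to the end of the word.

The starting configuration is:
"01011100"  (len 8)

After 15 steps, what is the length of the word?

17

k=0  "01011100"  (len 8)
k=1  "1011100"  (len 7)
k=2  "01110011"  (len 8)
k=3  "1110011"  (len 7)
k=4  "110011111"  (len 9)
k=5  "10011111101"  (len 11)
k=6  "001111110111"  (len 12)
k=7  "01111110111"  (len 11)
k=8  "1111110111"  (len 10)
k=9  "111110111101"  (len 12)
k=10  "1111011110111"  (len 13)
k=11  "1110111101110"  (len 13)
k=12  "110111101110111"  (len 15)
k=13  "10111101110111101"  (len 17)
k=14  "011110111011110111"  (len 18)
k=15  "11110111011110111"  (len 17)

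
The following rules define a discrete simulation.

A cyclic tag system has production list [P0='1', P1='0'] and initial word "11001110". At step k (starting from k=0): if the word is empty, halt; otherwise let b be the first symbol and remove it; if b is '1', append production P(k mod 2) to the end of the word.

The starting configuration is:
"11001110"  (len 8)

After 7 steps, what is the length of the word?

0) "11001110"  (len 8)
1) "10011101"  (len 8)
2) "00111010"  (len 8)
3) "0111010"  (len 7)
4) "111010"  (len 6)
5) "110101"  (len 6)
6) "101010"  (len 6)
7) "010101"  (len 6)

6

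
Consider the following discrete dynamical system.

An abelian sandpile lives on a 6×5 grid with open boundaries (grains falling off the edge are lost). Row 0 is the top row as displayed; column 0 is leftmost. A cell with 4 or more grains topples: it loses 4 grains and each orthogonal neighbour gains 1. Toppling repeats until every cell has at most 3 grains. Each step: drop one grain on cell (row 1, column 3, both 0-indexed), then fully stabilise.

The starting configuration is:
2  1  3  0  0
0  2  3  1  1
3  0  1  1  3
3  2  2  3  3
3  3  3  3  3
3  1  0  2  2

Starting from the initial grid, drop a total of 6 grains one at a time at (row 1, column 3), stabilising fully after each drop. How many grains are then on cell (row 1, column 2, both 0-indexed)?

2

t=0: 2  1  3  0  0
0  2  3  1  1
3  0  1  1  3
3  2  2  3  3
3  3  3  3  3
3  1  0  2  2
t=1: 2  1  3  0  0
0  2  3  2  1
3  0  1  1  3
3  2  2  3  3
3  3  3  3  3
3  1  0  2  2
t=2: 2  1  3  0  0
0  2  3  3  1
3  0  1  1  3
3  2  2  3  3
3  3  3  3  3
3  1  0  2  2
t=3: 2  2  0  2  0
0  3  1  1  2
3  0  2  2  3
3  2  2  3  3
3  3  3  3  3
3  1  0  2  2
t=4: 2  2  0  2  0
0  3  1  2  2
3  0  2  2  3
3  2  2  3  3
3  3  3  3  3
3  1  0  2  2
t=5: 2  2  0  2  0
0  3  1  3  2
3  0  2  2  3
3  2  2  3  3
3  3  3  3  3
3  1  0  2  2
t=6: 2  2  0  3  0
0  3  2  0  3
3  0  2  3  3
3  2  2  3  3
3  3  3  3  3
3  1  0  2  2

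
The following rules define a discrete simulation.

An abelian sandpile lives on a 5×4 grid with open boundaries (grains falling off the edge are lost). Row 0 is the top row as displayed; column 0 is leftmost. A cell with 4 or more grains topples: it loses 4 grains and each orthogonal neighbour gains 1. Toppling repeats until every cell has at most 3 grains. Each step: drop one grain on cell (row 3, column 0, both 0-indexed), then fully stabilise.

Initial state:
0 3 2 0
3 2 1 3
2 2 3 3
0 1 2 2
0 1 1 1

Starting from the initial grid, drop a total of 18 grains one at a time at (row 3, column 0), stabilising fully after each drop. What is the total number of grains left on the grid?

34

[0] 0 3 2 0
3 2 1 3
2 2 3 3
0 1 2 2
0 1 1 1
[1] 0 3 2 0
3 2 1 3
2 2 3 3
1 1 2 2
0 1 1 1
[2] 0 3 2 0
3 2 1 3
2 2 3 3
2 1 2 2
0 1 1 1
[3] 0 3 2 0
3 2 1 3
2 2 3 3
3 1 2 2
0 1 1 1
[4] 0 3 2 0
3 2 1 3
3 2 3 3
0 2 2 2
1 1 1 1
[5] 0 3 2 0
3 2 1 3
3 2 3 3
1 2 2 2
1 1 1 1
[6] 0 3 2 0
3 2 1 3
3 2 3 3
2 2 2 2
1 1 1 1
[7] 0 3 2 0
3 2 1 3
3 2 3 3
3 2 2 2
1 1 1 1
[8] 1 3 2 0
0 3 1 3
1 3 3 3
1 3 2 2
2 1 1 1
[9] 1 3 2 0
0 3 1 3
1 3 3 3
2 3 2 2
2 1 1 1
[10] 1 3 2 0
0 3 1 3
1 3 3 3
3 3 2 2
2 1 1 1
[11] 2 1 0 2
1 2 1 1
3 2 3 2
1 2 1 0
3 2 2 2
[12] 2 1 0 2
1 2 1 1
3 2 3 2
2 2 1 0
3 2 2 2
[13] 2 1 0 2
1 2 1 1
3 2 3 2
3 2 1 0
3 2 2 2
[14] 2 1 0 2
2 2 1 1
0 3 3 2
2 3 1 0
0 3 2 2
[15] 2 1 0 2
2 2 1 1
0 3 3 2
3 3 1 0
0 3 2 2
[16] 2 1 0 2
2 3 2 1
2 1 0 3
1 2 3 0
2 0 3 2
[17] 2 1 0 2
2 3 2 1
2 1 0 3
2 2 3 0
2 0 3 2
[18] 2 1 0 2
2 3 2 1
2 1 0 3
3 2 3 0
2 0 3 2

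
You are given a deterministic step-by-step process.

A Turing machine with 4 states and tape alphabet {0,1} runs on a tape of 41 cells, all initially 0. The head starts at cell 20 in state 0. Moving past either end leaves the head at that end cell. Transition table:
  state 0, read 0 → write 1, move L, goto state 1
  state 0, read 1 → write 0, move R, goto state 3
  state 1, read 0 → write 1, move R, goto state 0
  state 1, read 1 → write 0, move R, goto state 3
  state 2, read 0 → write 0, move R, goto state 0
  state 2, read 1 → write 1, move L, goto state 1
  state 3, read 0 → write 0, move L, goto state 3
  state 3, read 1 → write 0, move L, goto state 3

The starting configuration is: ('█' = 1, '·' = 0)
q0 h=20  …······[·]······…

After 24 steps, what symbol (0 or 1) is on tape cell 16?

k=0  q0 h=20  …······[·]······…
k=1  q1 h=19  …······[·]█·····…
k=2  q0 h=20  …·····█[█]······…
k=3  q3 h=21  …····█·[·]······…
k=4  q3 h=20  …·····█[·]······…
k=5  q3 h=19  …······[█]······…
k=6  q3 h=18  …······[·]······…
k=7  q3 h=17  …······[·]······…
k=8  q3 h=16  …······[·]······…
k=9  q3 h=15  …······[·]······…
k=10  q3 h=14  …······[·]······…
k=11  q3 h=13  …······[·]······…
k=12  q3 h=12  …······[·]······…
k=13  q3 h=11  …······[·]······…
k=14  q3 h=10  …······[·]······…
k=15  q3 h= 9  …······[·]······…
k=16  q3 h= 8  …······[·]······…
k=17  q3 h= 7  …······[·]······…
k=18  q3 h= 6  |······[·]······…
k=19  q3 h= 5  |·····[·]······…
k=20  q3 h= 4  |····[·]······…
k=21  q3 h= 3  |···[·]······…
k=22  q3 h= 2  |··[·]······…
k=23  q3 h= 1  |·[·]······…
k=24  q3 h= 0  |[·]······…

0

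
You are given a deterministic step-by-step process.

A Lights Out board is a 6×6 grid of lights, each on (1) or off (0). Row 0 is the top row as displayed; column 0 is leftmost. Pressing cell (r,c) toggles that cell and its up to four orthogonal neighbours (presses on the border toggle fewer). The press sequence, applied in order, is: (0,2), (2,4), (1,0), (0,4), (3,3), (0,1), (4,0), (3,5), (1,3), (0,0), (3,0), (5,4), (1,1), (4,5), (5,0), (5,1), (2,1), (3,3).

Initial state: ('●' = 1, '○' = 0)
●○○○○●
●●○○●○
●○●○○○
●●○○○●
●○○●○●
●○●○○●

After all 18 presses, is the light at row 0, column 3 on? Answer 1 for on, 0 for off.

1

t=0: ●○○○○●
●●○○●○
●○●○○○
●●○○○●
●○○●○●
●○●○○●
t=1: ●●●●○●
●●●○●○
●○●○○○
●●○○○●
●○○●○●
●○●○○●
t=2: ●●●●○●
●●●○○○
●○●●●●
●●○○●●
●○○●○●
●○●○○●
t=3: ○●●●○●
○○●○○○
○○●●●●
●●○○●●
●○○●○●
●○●○○●
t=4: ○●●○●○
○○●○●○
○○●●●●
●●○○●●
●○○●○●
●○●○○●
t=5: ○●●○●○
○○●○●○
○○●○●●
●●●●○●
●○○○○●
●○●○○●
t=6: ●○○○●○
○●●○●○
○○●○●●
●●●●○●
●○○○○●
●○●○○●
t=7: ●○○○●○
○●●○●○
○○●○●●
○●●●○●
○●○○○●
○○●○○●
t=8: ●○○○●○
○●●○●○
○○●○●○
○●●●●○
○●○○○○
○○●○○●
t=9: ●○○●●○
○●○●○○
○○●●●○
○●●●●○
○●○○○○
○○●○○●
t=10: ○●○●●○
●●○●○○
○○●●●○
○●●●●○
○●○○○○
○○●○○●
t=11: ○●○●●○
●●○●○○
●○●●●○
●○●●●○
●●○○○○
○○●○○●
t=12: ○●○●●○
●●○●○○
●○●●●○
●○●●●○
●●○○●○
○○●●●○
t=13: ○○○●●○
○○●●○○
●●●●●○
●○●●●○
●●○○●○
○○●●●○
t=14: ○○○●●○
○○●●○○
●●●●●○
●○●●●●
●●○○○●
○○●●●●
t=15: ○○○●●○
○○●●○○
●●●●●○
●○●●●●
○●○○○●
●●●●●●
t=16: ○○○●●○
○○●●○○
●●●●●○
●○●●●●
○○○○○●
○○○●●●
t=17: ○○○●●○
○●●●○○
○○○●●○
●●●●●●
○○○○○●
○○○●●●
t=18: ○○○●●○
○●●●○○
○○○○●○
●●○○○●
○○○●○●
○○○●●●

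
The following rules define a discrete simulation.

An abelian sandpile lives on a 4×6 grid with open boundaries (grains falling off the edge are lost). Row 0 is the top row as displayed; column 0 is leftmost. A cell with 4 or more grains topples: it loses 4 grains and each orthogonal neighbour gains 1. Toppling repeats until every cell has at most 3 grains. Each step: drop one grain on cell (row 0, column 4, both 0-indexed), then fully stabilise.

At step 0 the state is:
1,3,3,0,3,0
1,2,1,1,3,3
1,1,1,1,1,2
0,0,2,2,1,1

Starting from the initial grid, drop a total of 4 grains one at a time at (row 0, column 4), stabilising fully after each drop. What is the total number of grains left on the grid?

[0] 1,3,3,0,3,0
1,2,1,1,3,3
1,1,1,1,1,2
0,0,2,2,1,1
[1] 1,3,3,1,1,2
1,2,1,2,1,0
1,1,1,1,2,3
0,0,2,2,1,1
[2] 1,3,3,1,2,2
1,2,1,2,1,0
1,1,1,1,2,3
0,0,2,2,1,1
[3] 1,3,3,1,3,2
1,2,1,2,1,0
1,1,1,1,2,3
0,0,2,2,1,1
[4] 1,3,3,2,0,3
1,2,1,2,2,0
1,1,1,1,2,3
0,0,2,2,1,1

35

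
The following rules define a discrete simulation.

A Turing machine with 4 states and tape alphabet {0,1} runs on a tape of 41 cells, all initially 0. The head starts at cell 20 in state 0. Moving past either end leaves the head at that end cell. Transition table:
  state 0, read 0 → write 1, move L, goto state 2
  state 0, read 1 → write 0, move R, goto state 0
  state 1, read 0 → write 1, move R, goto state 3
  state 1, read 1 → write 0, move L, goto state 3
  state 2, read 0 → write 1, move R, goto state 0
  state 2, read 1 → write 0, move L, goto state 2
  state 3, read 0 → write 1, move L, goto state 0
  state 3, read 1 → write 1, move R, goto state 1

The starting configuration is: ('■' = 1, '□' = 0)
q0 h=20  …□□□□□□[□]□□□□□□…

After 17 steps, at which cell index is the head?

25

t=0: q0 h=20  …□□□□□□[□]□□□□□□…
t=1: q2 h=19  …□□□□□□[□]■□□□□□…
t=2: q0 h=20  …□□□□□■[■]□□□□□□…
t=3: q0 h=21  …□□□□■□[□]□□□□□□…
t=4: q2 h=20  …□□□□□■[□]■□□□□□…
t=5: q0 h=21  …□□□□■■[■]□□□□□□…
t=6: q0 h=22  …□□□■■□[□]□□□□□□…
t=7: q2 h=21  …□□□□■■[□]■□□□□□…
t=8: q0 h=22  …□□□■■■[■]□□□□□□…
t=9: q0 h=23  …□□■■■□[□]□□□□□□…
t=10: q2 h=22  …□□□■■■[□]■□□□□□…
t=11: q0 h=23  …□□■■■■[■]□□□□□□…
t=12: q0 h=24  …□■■■■□[□]□□□□□□…
t=13: q2 h=23  …□□■■■■[□]■□□□□□…
t=14: q0 h=24  …□■■■■■[■]□□□□□□…
t=15: q0 h=25  …■■■■■□[□]□□□□□□…
t=16: q2 h=24  …□■■■■■[□]■□□□□□…
t=17: q0 h=25  …■■■■■■[■]□□□□□□…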